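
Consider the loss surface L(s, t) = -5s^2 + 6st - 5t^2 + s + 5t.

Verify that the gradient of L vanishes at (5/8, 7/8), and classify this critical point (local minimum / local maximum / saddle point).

∇L = (-10s + 6t + 1, 6s - 10t + 5); substituting (5/8, 7/8) gives ∇L = (0, 0), so (5/8, 7/8) is indeed a critical point.
The Hessian of L is constant: H = [[-10, 6], [6, -10]].
det(H) = (-10)·(-10) − 6² = 64.
det(H) > 0 and tr(H) = -20 < 0, so H is negative definite and the point is a local maximum.

local maximum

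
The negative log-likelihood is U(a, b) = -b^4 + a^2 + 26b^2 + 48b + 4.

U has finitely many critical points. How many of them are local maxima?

0

U separates as a function of a plus a function of b, so ∇U=0 decouples.
∂U/∂a = 2a = 0 at a ∈ {0}; ∂U/∂b = -4(b - 4)(b + 1)(b + 3) = 0 at b ∈ {-3, -1, 4}.
The Hessian is diagonal: diag(U_aa, U_bb). Second derivatives: U_aa(0)=2; U_bb(-3)=-56, U_bb(-1)=40, U_bb(4)=-140.
Local maxima occur where both diagonal entries negative: none. Count: 0.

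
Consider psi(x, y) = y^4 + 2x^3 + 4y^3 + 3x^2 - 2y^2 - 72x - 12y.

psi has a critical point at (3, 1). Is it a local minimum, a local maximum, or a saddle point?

local minimum

The mixed partial ∂²psi/∂x∂y is 0, so the Hessian at any point is diag(psi_xx, psi_yy) = diag(6(2x + 1), 4(3y^2 + 6y - 1)).
At (3, 1): H = diag(42, 32).
Both eigenvalues are positive, so H is positive definite: a local minimum.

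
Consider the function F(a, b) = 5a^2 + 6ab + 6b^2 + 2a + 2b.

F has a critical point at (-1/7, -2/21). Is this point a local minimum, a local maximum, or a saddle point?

The Hessian of F is constant: H = [[10, 6], [6, 12]].
det(H) = 10·12 − 6² = 84.
det(H) > 0 and tr(H) = 22 > 0, so H is positive definite and the point is a local minimum.

local minimum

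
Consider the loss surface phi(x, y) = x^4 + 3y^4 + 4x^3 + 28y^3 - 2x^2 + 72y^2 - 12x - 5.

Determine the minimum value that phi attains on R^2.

-14

phi(x,y) separates as P(x) + Q(y) − 5, so its minimum is min P + min Q − 5.
P'(x) = 4(x - 1)(x + 1)(x + 3) vanishes at x ∈ {-3, -1, 1}; Q'(y) = 12y(y + 3)(y + 4) vanishes at y ∈ {-4, -3, 0}.
Local minima of P (where P''>0): P(-3)=-9, P(1)=-9. Local minima of Q: Q(-4)=128, Q(0)=0.
So the global minimum of phi is P(-3) + Q(0) − 5 = -9 + 0 − 5 = -14, attained at (-3, 0).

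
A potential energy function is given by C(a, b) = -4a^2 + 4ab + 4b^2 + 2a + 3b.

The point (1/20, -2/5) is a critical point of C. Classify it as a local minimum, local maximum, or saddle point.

saddle point

The Hessian of C is constant: H = [[-8, 4], [4, 8]].
det(H) = (-8)·8 − 4² = -80.
Since det(H) < 0, H is indefinite and the critical point is a saddle point.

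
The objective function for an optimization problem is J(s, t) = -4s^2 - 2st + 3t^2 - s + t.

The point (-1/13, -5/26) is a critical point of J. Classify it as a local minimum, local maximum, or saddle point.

The Hessian of J is constant: H = [[-8, -2], [-2, 6]].
det(H) = (-8)·6 − (-2)² = -52.
Since det(H) < 0, H is indefinite and the critical point is a saddle point.

saddle point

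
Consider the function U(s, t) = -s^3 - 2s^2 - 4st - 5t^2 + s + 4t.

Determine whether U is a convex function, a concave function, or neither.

The term -s^3 is cubic, so the Hessian is not constant.
∂²U/∂s² = -6s - 4, which takes both signs as s varies (negative for sufficiently large s). A diagonal entry of the Hessian changing sign means the Hessian is neither positive- nor negative-semidefinite on all of R^2.

neither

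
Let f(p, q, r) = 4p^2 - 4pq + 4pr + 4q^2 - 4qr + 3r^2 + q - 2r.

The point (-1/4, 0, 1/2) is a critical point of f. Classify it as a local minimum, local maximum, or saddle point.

The Hessian is constant: H = [[8, -4, 4], [-4, 8, -4], [4, -4, 6]].
Leading principal minors: Δ₁ = 8, Δ₂ = 48, Δ₃ = 160.
All leading minors are positive, so H is positive definite: a local minimum.

local minimum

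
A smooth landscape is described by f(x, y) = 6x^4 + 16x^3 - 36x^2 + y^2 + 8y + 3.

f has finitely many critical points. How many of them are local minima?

2

f separates as a function of x plus a function of y, so ∇f=0 decouples.
∂f/∂x = 24x(x - 1)(x + 3) = 0 at x ∈ {-3, 0, 1}; ∂f/∂y = 2(y + 4) = 0 at y ∈ {-4}.
The Hessian is diagonal: diag(f_xx, f_yy). Second derivatives: f_xx(-3)=288, f_xx(0)=-72, f_xx(1)=96; f_yy(-4)=2.
Local minima occur where both diagonal entries positive: (-3, -4), (1, -4). Count: 2.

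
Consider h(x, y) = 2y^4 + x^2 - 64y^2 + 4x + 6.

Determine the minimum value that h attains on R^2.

h(x,y) separates as P(x) + Q(y) + 6, so its minimum is min P + min Q + 6.
P'(x) = 2x + 4 vanishes at x ∈ {-2}; Q'(y) = 8y(y - 4)(y + 4) vanishes at y ∈ {-4, 0, 4}.
Local minima of P (where P''>0): P(-2)=-4. Local minima of Q: Q(-4)=-512, Q(4)=-512.
So the global minimum of h is P(-2) + Q(-4) + 6 = -4 − 512 + 6 = -510, attained at (-2, -4).

-510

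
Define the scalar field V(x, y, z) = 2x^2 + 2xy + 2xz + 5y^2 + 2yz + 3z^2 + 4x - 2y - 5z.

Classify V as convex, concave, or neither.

convex

V is quadratic, so its Hessian is the constant matrix H = [[4, 2, 2], [2, 10, 2], [2, 2, 6]].
Leading principal minors: 4, 36, 176.
All positive ⇒ H ≻ 0 ⇒ convex.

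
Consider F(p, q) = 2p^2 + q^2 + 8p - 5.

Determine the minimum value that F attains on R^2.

F(p,q) separates as A(p) + B(q) − 5, so its minimum is min A + min B − 5.
A'(p) = 4p + 8 vanishes at p ∈ {-2}; B'(q) = 2q vanishes at q ∈ {0}.
Local minima of A (where A''>0): A(-2)=-8. Local minima of B: B(0)=0.
So the global minimum of F is A(-2) + B(0) − 5 = -8 + 0 − 5 = -13, attained at (-2, 0).

-13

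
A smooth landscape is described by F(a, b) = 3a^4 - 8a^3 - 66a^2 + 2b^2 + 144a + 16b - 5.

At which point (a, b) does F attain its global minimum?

F(a,b) separates as P(a) + Q(b) − 5, so its minimum is min P + min Q − 5.
P'(a) = 12(a - 4)(a - 1)(a + 3) vanishes at a ∈ {-3, 1, 4}; Q'(b) = 4b + 16 vanishes at b ∈ {-4}.
Local minima of P (where P''>0): P(-3)=-567, P(4)=-224. Local minima of Q: Q(-4)=-32.
So the global minimum of F is P(-3) + Q(-4) − 5 = -567 − 32 − 5 = -604, attained at (-3, -4).

(-3, -4)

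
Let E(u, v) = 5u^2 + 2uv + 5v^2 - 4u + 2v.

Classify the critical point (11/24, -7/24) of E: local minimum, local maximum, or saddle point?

The Hessian of E is constant: H = [[10, 2], [2, 10]].
det(H) = 10·10 − 2² = 96.
det(H) > 0 and tr(H) = 20 > 0, so H is positive definite and the point is a local minimum.

local minimum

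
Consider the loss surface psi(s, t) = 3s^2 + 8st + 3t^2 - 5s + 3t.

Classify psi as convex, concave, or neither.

neither

psi is quadratic, so its Hessian is the constant matrix H = [[6, 8], [8, 6]].
det(H) = -28, tr(H) = 12.
det(H) < 0, so H is indefinite: neither convex nor concave.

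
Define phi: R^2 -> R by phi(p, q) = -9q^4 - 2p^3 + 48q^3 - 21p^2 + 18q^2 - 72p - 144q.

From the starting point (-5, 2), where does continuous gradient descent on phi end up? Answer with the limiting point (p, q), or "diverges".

phi is separable, so gradient descent decouples: p follows -∂phi/∂p, q follows -∂phi/∂q.
∂phi/∂p = -6(p + 3)(p + 4); at p=-5 this is -12, so p increases.
∂phi/∂q = -36(q - 4)(q - 1)(q + 1); at q=2 this is 216, so q decreases.
p converges to its nearest critical value -4 (a local min of the p-part); q converges to 1. The iterate converges to (-4, 1).

(-4, 1)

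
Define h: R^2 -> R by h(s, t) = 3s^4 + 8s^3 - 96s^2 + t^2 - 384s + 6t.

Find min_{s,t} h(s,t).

h(s,t) separates as P(s) + Q(t), so its minimum is min P + min Q.
P'(s) = 12(s - 4)(s + 2)(s + 4) vanishes at s ∈ {-4, -2, 4}; Q'(t) = 2(t + 3) vanishes at t ∈ {-3}.
Local minima of P (where P''>0): P(-4)=256, P(4)=-1792. Local minima of Q: Q(-3)=-9.
So the global minimum of h is P(4) + Q(-3) = -1792 − 9 = -1801, attained at (4, -3).

-1801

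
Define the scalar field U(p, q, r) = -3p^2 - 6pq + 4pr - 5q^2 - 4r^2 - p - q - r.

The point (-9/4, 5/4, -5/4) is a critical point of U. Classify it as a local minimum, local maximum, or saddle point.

local maximum

The Hessian is constant: H = [[-6, -6, 4], [-6, -10, 0], [4, 0, -8]].
Leading principal minors: Δ₁ = -6, Δ₂ = 24, Δ₃ = -32.
The minors alternate sign starting negative (−, +, −), so H is negative definite: a local maximum.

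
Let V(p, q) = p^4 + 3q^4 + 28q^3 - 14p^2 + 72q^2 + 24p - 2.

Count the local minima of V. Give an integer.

V separates as a function of p plus a function of q, so ∇V=0 decouples.
∂V/∂p = 4(p - 2)(p - 1)(p + 3) = 0 at p ∈ {-3, 1, 2}; ∂V/∂q = 12q(q + 3)(q + 4) = 0 at q ∈ {-4, -3, 0}.
The Hessian is diagonal: diag(V_pp, V_qq). Second derivatives: V_pp(-3)=80, V_pp(1)=-16, V_pp(2)=20; V_qq(-4)=48, V_qq(-3)=-36, V_qq(0)=144.
Local minima occur where both diagonal entries positive: (-3, -4), (-3, 0), (2, -4), (2, 0). Count: 4.

4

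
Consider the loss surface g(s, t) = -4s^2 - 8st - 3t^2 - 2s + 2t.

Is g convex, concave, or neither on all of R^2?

neither

g is quadratic, so its Hessian is the constant matrix H = [[-8, -8], [-8, -6]].
det(H) = -16, tr(H) = -14.
det(H) < 0, so H is indefinite: neither convex nor concave.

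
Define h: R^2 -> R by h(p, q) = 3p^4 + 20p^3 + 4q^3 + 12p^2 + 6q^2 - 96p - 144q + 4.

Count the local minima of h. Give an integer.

h separates as a function of p plus a function of q, so ∇h=0 decouples.
∂h/∂p = 12(p - 1)(p + 2)(p + 4) = 0 at p ∈ {-4, -2, 1}; ∂h/∂q = 12(q - 3)(q + 4) = 0 at q ∈ {-4, 3}.
The Hessian is diagonal: diag(h_pp, h_qq). Second derivatives: h_pp(-4)=120, h_pp(-2)=-72, h_pp(1)=180; h_qq(-4)=-84, h_qq(3)=84.
Local minima occur where both diagonal entries positive: (-4, 3), (1, 3). Count: 2.

2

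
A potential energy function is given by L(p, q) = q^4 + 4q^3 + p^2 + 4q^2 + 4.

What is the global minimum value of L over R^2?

4

L(p,q) separates as A(p) + B(q) + 4, so its minimum is min A + min B + 4.
A'(p) = 2p vanishes at p ∈ {0}; B'(q) = 4q(q + 1)(q + 2) vanishes at q ∈ {-2, -1, 0}.
Local minima of A (where A''>0): A(0)=0. Local minima of B: B(-2)=0, B(0)=0.
So the global minimum of L is A(0) + B(-2) + 4 = 0 + 0 + 4 = 4, attained at (0, -2).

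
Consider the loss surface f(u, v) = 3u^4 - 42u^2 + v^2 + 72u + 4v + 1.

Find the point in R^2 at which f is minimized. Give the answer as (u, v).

(-3, -2)

f(u,v) separates as P(u) + Q(v) + 1, so its minimum is min P + min Q + 1.
P'(u) = 12(u - 2)(u - 1)(u + 3) vanishes at u ∈ {-3, 1, 2}; Q'(v) = 2v + 4 vanishes at v ∈ {-2}.
Local minima of P (where P''>0): P(-3)=-351, P(2)=24. Local minima of Q: Q(-2)=-4.
So the global minimum of f is P(-3) + Q(-2) + 1 = -351 − 4 + 1 = -354, attained at (-3, -2).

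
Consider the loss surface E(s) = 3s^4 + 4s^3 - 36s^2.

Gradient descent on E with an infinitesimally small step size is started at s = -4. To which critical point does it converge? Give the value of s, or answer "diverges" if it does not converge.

-3

E'(s) = 12s(s - 2)(s + 3), so E'(-4) = -288.
Gradient descent moves in the -E' direction, i.e. s is increasing.
The nearest critical point in that direction is s = -3, where E'' = 180 > 0 (a local minimum). The iterate converges there.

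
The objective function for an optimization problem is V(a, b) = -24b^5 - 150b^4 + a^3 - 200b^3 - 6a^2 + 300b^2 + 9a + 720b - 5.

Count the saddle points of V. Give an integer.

V separates as a function of a plus a function of b, so ∇V=0 decouples.
∂V/∂a = 3(a - 3)(a - 1) = 0 at a ∈ {1, 3}; ∂V/∂b = -120(b - 1)(b + 1)(b + 2)(b + 3) = 0 at b ∈ {-3, -2, -1, 1}.
The Hessian is diagonal: diag(V_aa, V_bb). Second derivatives: V_aa(1)=-6, V_aa(3)=6; V_bb(-3)=960, V_bb(-2)=-360, V_bb(-1)=480, V_bb(1)=-2880.
Saddle points occur where the two diagonal entries have opposite signs: (1, -3), (1, -1), (3, -2), (3, 1). Count: 4.

4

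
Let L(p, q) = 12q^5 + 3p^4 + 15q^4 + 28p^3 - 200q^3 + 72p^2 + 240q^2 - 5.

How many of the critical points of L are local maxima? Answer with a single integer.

L separates as a function of p plus a function of q, so ∇L=0 decouples.
∂L/∂p = 12p(p + 3)(p + 4) = 0 at p ∈ {-4, -3, 0}; ∂L/∂q = 60q(q - 2)(q - 1)(q + 4) = 0 at q ∈ {-4, 0, 1, 2}.
The Hessian is diagonal: diag(L_pp, L_qq). Second derivatives: L_pp(-4)=48, L_pp(-3)=-36, L_pp(0)=144; L_qq(-4)=-7200, L_qq(0)=480, L_qq(1)=-300, L_qq(2)=720.
Local maxima occur where both diagonal entries negative: (-3, -4), (-3, 1). Count: 2.

2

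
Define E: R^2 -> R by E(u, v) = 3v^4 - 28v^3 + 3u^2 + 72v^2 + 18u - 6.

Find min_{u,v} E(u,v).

-33

E(u,v) separates as P(u) + Q(v) − 6, so its minimum is min P + min Q − 6.
P'(u) = 6u + 18 vanishes at u ∈ {-3}; Q'(v) = 12v(v - 4)(v - 3) vanishes at v ∈ {0, 3, 4}.
Local minima of P (where P''>0): P(-3)=-27. Local minima of Q: Q(0)=0, Q(4)=128.
So the global minimum of E is P(-3) + Q(0) − 6 = -27 + 0 − 6 = -33, attained at (-3, 0).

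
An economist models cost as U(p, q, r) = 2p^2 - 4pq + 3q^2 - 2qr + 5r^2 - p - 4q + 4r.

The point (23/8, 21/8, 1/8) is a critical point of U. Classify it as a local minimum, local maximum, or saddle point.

The Hessian is constant: H = [[4, -4, 0], [-4, 6, -2], [0, -2, 10]].
Leading principal minors: Δ₁ = 4, Δ₂ = 8, Δ₃ = 64.
All leading minors are positive, so H is positive definite: a local minimum.

local minimum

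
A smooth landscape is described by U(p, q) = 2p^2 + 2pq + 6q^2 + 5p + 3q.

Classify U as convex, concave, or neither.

U is quadratic, so its Hessian is the constant matrix H = [[4, 2], [2, 12]].
det(H) = 44, tr(H) = 16.
det(H) > 0 and tr(H) > 0, so H is positive definite everywhere: convex.

convex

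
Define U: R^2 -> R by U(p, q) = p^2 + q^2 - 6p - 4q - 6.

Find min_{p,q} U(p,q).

-19

U(p,q) separates as A(p) + B(q) − 6, so its minimum is min A + min B − 6.
A'(p) = 2p - 6 vanishes at p ∈ {3}; B'(q) = 2q - 4 vanishes at q ∈ {2}.
Local minima of A (where A''>0): A(3)=-9. Local minima of B: B(2)=-4.
So the global minimum of U is A(3) + B(2) − 6 = -9 − 4 − 6 = -19, attained at (3, 2).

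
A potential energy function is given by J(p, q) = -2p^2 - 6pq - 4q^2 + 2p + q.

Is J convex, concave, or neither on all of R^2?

J is quadratic, so its Hessian is the constant matrix H = [[-4, -6], [-6, -8]].
det(H) = -4, tr(H) = -12.
det(H) < 0, so H is indefinite: neither convex nor concave.

neither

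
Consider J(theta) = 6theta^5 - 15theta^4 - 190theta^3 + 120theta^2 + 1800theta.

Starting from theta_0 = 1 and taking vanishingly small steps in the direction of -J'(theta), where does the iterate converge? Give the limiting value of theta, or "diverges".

-2

J'(theta) = 30(theta - 5)(theta - 2)(theta + 2)(theta + 3), so J'(1) = 1440.
Gradient descent moves in the -J' direction, i.e. theta is decreasing.
The nearest critical point in that direction is theta = -2, where J'' = 840 > 0 (a local minimum). The iterate converges there.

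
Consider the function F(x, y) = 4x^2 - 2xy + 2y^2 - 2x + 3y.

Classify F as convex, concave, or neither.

convex

F is quadratic, so its Hessian is the constant matrix H = [[8, -2], [-2, 4]].
det(H) = 28, tr(H) = 12.
det(H) > 0 and tr(H) > 0, so H is positive definite everywhere: convex.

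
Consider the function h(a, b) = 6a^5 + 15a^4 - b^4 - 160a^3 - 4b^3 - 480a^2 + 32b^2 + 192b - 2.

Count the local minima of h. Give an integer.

2

h separates as a function of a plus a function of b, so ∇h=0 decouples.
∂h/∂a = 30a(a - 4)(a + 2)(a + 4) = 0 at a ∈ {-4, -2, 0, 4}; ∂h/∂b = -4(b - 4)(b + 3)(b + 4) = 0 at b ∈ {-4, -3, 4}.
The Hessian is diagonal: diag(h_aa, h_bb). Second derivatives: h_aa(-4)=-1920, h_aa(-2)=720, h_aa(0)=-960, h_aa(4)=5760; h_bb(-4)=-32, h_bb(-3)=28, h_bb(4)=-224.
Local minima occur where both diagonal entries positive: (-2, -3), (4, -3). Count: 2.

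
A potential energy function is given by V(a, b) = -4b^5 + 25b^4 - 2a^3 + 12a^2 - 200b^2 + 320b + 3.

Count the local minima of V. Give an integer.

2

V separates as a function of a plus a function of b, so ∇V=0 decouples.
∂V/∂a = -6a(a - 4) = 0 at a ∈ {0, 4}; ∂V/∂b = -20(b - 4)(b - 2)(b - 1)(b + 2) = 0 at b ∈ {-2, 1, 2, 4}.
The Hessian is diagonal: diag(V_aa, V_bb). Second derivatives: V_aa(0)=24, V_aa(4)=-24; V_bb(-2)=1440, V_bb(1)=-180, V_bb(2)=160, V_bb(4)=-720.
Local minima occur where both diagonal entries positive: (0, -2), (0, 2). Count: 2.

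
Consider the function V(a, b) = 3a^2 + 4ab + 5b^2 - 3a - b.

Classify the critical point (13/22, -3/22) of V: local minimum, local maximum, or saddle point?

local minimum

The Hessian of V is constant: H = [[6, 4], [4, 10]].
det(H) = 6·10 − 4² = 44.
det(H) > 0 and tr(H) = 16 > 0, so H is positive definite and the point is a local minimum.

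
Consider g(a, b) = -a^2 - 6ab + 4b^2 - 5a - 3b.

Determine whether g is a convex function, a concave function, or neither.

g is quadratic, so its Hessian is the constant matrix H = [[-2, -6], [-6, 8]].
det(H) = -52, tr(H) = 6.
det(H) < 0, so H is indefinite: neither convex nor concave.

neither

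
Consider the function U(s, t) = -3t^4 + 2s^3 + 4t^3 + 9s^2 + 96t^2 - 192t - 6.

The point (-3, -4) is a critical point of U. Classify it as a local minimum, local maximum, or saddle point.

The mixed partial ∂²U/∂s∂t is 0, so the Hessian at any point is diag(U_ss, U_tt) = diag(6(2s + 3), 12(-3t^2 + 2t + 16)).
At (-3, -4): H = diag(-18, -480).
Both eigenvalues are negative, so H is negative definite: a local maximum.

local maximum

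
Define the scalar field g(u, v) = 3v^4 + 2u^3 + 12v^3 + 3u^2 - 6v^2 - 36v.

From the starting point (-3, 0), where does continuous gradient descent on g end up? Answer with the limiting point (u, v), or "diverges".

g is separable, so gradient descent decouples: u follows -∂g/∂u, v follows -∂g/∂v.
∂g/∂u = 6u(u + 1); at u=-3 this is 36, so u decreases.
∂g/∂v = 12(v - 1)(v + 1)(v + 3); at v=0 this is -36, so v increases.
The u-coordinate has no critical point in that direction and runs off to infinity.

diverges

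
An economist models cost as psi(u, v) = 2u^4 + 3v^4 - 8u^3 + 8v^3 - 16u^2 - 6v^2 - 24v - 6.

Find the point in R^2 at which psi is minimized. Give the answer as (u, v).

(4, 1)

psi(u,v) separates as P(u) + Q(v) − 6, so its minimum is min P + min Q − 6.
P'(u) = 8u(u - 4)(u + 1) vanishes at u ∈ {-1, 0, 4}; Q'(v) = 12(v - 1)(v + 1)(v + 2) vanishes at v ∈ {-2, -1, 1}.
Local minima of P (where P''>0): P(-1)=-6, P(4)=-256. Local minima of Q: Q(-2)=8, Q(1)=-19.
So the global minimum of psi is P(4) + Q(1) − 6 = -256 − 19 − 6 = -281, attained at (4, 1).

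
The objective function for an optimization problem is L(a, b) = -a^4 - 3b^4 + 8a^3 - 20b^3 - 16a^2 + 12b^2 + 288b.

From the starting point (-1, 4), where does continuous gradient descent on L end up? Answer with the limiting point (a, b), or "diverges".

diverges

L is separable, so gradient descent decouples: a follows -∂L/∂a, b follows -∂L/∂b.
∂L/∂a = -4a(a - 4)(a - 2); at a=-1 this is 60, so a decreases.
∂L/∂b = -12(b - 2)(b + 3)(b + 4); at b=4 this is -1344, so b increases.
The a-coordinate has no critical point in that direction and runs off to infinity.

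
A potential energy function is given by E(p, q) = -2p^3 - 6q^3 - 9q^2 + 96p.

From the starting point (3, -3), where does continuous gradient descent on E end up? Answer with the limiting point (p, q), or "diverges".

E is separable, so gradient descent decouples: p follows -∂E/∂p, q follows -∂E/∂q.
∂E/∂p = -6(p - 4)(p + 4); at p=3 this is 42, so p decreases.
∂E/∂q = -18q(q + 1); at q=-3 this is -108, so q increases.
p converges to its nearest critical value -4 (a local min of the p-part); q converges to -1. The iterate converges to (-4, -1).

(-4, -1)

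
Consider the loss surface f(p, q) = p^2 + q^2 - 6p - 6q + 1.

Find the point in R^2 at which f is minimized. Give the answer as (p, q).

(3, 3)

f(p,q) separates as A(p) + B(q) + 1, so its minimum is min A + min B + 1.
A'(p) = 2p - 6 vanishes at p ∈ {3}; B'(q) = 2q - 6 vanishes at q ∈ {3}.
Local minima of A (where A''>0): A(3)=-9. Local minima of B: B(3)=-9.
So the global minimum of f is A(3) + B(3) + 1 = -9 − 9 + 1 = -17, attained at (3, 3).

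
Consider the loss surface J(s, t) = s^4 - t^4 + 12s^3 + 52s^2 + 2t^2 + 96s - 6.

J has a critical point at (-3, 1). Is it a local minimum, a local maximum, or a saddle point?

The mixed partial ∂²J/∂s∂t is 0, so the Hessian at any point is diag(J_ss, J_tt) = diag(4(3s^2 + 18s + 26), 4(-3t^2 + 1)).
At (-3, 1): H = diag(-4, -8).
Both eigenvalues are negative, so H is negative definite: a local maximum.

local maximum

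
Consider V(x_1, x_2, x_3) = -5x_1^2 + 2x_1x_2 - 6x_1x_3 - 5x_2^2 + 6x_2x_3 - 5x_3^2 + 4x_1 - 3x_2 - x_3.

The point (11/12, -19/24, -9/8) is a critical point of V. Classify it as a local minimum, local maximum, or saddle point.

The Hessian is constant: H = [[-10, 2, -6], [2, -10, 6], [-6, 6, -10]].
Leading principal minors: Δ₁ = -10, Δ₂ = 96, Δ₃ = -384.
The minors alternate sign starting negative (−, +, −), so H is negative definite: a local maximum.

local maximum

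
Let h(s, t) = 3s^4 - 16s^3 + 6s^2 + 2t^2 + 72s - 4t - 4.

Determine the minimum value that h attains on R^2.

h(s,t) separates as P(s) + Q(t) − 4, so its minimum is min P + min Q − 4.
P'(s) = 12(s - 3)(s - 2)(s + 1) vanishes at s ∈ {-1, 2, 3}; Q'(t) = 4(t - 1) vanishes at t ∈ {1}.
Local minima of P (where P''>0): P(-1)=-47, P(3)=81. Local minima of Q: Q(1)=-2.
So the global minimum of h is P(-1) + Q(1) − 4 = -47 − 2 − 4 = -53, attained at (-1, 1).

-53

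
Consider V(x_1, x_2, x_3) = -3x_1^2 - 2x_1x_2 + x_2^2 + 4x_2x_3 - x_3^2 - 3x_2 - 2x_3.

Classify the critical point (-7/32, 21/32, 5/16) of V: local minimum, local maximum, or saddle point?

saddle point

The Hessian is constant: H = [[-6, -2, 0], [-2, 2, 4], [0, 4, -2]].
Leading principal minors: Δ₁ = -6, Δ₂ = -16, Δ₃ = 128.
The minors fit neither the all-positive nor the alternating-sign pattern, so H is indefinite: a saddle point.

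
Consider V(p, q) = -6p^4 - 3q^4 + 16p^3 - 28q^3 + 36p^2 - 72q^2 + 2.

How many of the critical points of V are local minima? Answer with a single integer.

V separates as a function of p plus a function of q, so ∇V=0 decouples.
∂V/∂p = -24p(p - 3)(p + 1) = 0 at p ∈ {-1, 0, 3}; ∂V/∂q = -12q(q + 3)(q + 4) = 0 at q ∈ {-4, -3, 0}.
The Hessian is diagonal: diag(V_pp, V_qq). Second derivatives: V_pp(-1)=-96, V_pp(0)=72, V_pp(3)=-288; V_qq(-4)=-48, V_qq(-3)=36, V_qq(0)=-144.
Local minima occur where both diagonal entries positive: (0, -3). Count: 1.

1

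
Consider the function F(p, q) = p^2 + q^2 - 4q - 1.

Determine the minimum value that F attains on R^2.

F(p,q) separates as A(p) + B(q) − 1, so its minimum is min A + min B − 1.
A'(p) = 2p vanishes at p ∈ {0}; B'(q) = 2q - 4 vanishes at q ∈ {2}.
Local minima of A (where A''>0): A(0)=0. Local minima of B: B(2)=-4.
So the global minimum of F is A(0) + B(2) − 1 = 0 − 4 − 1 = -5, attained at (0, 2).

-5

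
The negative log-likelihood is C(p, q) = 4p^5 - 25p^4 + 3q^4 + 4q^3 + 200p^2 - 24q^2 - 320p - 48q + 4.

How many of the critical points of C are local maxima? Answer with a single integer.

2

C separates as a function of p plus a function of q, so ∇C=0 decouples.
∂C/∂p = 20(p - 4)(p - 2)(p - 1)(p + 2) = 0 at p ∈ {-2, 1, 2, 4}; ∂C/∂q = 12(q - 2)(q + 1)(q + 2) = 0 at q ∈ {-2, -1, 2}.
The Hessian is diagonal: diag(C_pp, C_qq). Second derivatives: C_pp(-2)=-1440, C_pp(1)=180, C_pp(2)=-160, C_pp(4)=720; C_qq(-2)=48, C_qq(-1)=-36, C_qq(2)=144.
Local maxima occur where both diagonal entries negative: (-2, -1), (2, -1). Count: 2.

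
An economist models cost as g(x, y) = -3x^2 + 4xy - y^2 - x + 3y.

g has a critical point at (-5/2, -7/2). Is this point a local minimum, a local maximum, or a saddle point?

The Hessian of g is constant: H = [[-6, 4], [4, -2]].
det(H) = (-6)·(-2) − 4² = -4.
Since det(H) < 0, H is indefinite and the critical point is a saddle point.

saddle point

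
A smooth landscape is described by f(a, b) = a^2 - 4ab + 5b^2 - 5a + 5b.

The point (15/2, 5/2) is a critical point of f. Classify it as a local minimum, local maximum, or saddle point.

The Hessian of f is constant: H = [[2, -4], [-4, 10]].
det(H) = 2·10 − (-4)² = 4.
det(H) > 0 and tr(H) = 12 > 0, so H is positive definite and the point is a local minimum.

local minimum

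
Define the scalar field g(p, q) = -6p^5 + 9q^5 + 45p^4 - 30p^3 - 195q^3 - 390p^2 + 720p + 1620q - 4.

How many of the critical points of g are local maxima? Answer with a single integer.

g separates as a function of p plus a function of q, so ∇g=0 decouples.
∂g/∂p = -30(p - 4)(p - 3)(p - 1)(p + 2) = 0 at p ∈ {-2, 1, 3, 4}; ∂g/∂q = 45(q - 3)(q - 2)(q + 2)(q + 3) = 0 at q ∈ {-3, -2, 2, 3}.
The Hessian is diagonal: diag(g_pp, g_qq). Second derivatives: g_pp(-2)=2700, g_pp(1)=-540, g_pp(3)=300, g_pp(4)=-540; g_qq(-3)=-1350, g_qq(-2)=900, g_qq(2)=-900, g_qq(3)=1350.
Local maxima occur where both diagonal entries negative: (1, -3), (1, 2), (4, -3), (4, 2). Count: 4.

4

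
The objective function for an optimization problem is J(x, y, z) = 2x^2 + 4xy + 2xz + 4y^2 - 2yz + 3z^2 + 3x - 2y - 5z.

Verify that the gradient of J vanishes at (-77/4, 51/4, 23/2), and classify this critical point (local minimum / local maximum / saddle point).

local minimum

∇J = (4x + 4y + 2z + 3, 4x + 8y - 2z - 2, 2x - 2y + 6z - 5); substituting (-77/4, 51/4, 23/2) gives ∇J = (0, 0, 0), so (-77/4, 51/4, 23/2) is indeed a critical point.
The Hessian is constant: H = [[4, 4, 2], [4, 8, -2], [2, -2, 6]].
Leading principal minors: Δ₁ = 4, Δ₂ = 16, Δ₃ = 16.
All leading minors are positive, so H is positive definite: a local minimum.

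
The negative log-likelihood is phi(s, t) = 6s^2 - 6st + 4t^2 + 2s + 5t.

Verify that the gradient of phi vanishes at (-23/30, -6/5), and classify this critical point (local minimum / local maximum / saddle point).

∇phi = (12s - 6t + 2, -6s + 8t + 5); substituting (-23/30, -6/5) gives ∇phi = (0, 0), so (-23/30, -6/5) is indeed a critical point.
The Hessian of phi is constant: H = [[12, -6], [-6, 8]].
det(H) = 12·8 − (-6)² = 60.
det(H) > 0 and tr(H) = 20 > 0, so H is positive definite and the point is a local minimum.

local minimum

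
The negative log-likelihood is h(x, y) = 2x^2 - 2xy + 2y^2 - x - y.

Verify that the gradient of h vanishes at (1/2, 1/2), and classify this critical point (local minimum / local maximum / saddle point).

∇h = (4x - 2y - 1, -2x + 4y - 1); substituting (1/2, 1/2) gives ∇h = (0, 0), so (1/2, 1/2) is indeed a critical point.
The Hessian of h is constant: H = [[4, -2], [-2, 4]].
det(H) = 4·4 − (-2)² = 12.
det(H) > 0 and tr(H) = 8 > 0, so H is positive definite and the point is a local minimum.

local minimum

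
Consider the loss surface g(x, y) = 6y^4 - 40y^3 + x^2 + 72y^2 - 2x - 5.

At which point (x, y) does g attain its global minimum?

g(x,y) separates as P(x) + Q(y) − 5, so its minimum is min P + min Q − 5.
P'(x) = 2x - 2 vanishes at x ∈ {1}; Q'(y) = 24y(y - 3)(y - 2) vanishes at y ∈ {0, 2, 3}.
Local minima of P (where P''>0): P(1)=-1. Local minima of Q: Q(0)=0, Q(3)=54.
So the global minimum of g is P(1) + Q(0) − 5 = -1 + 0 − 5 = -6, attained at (1, 0).

(1, 0)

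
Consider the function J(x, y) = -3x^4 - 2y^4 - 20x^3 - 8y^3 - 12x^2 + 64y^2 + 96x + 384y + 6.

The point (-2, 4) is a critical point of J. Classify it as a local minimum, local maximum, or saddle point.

saddle point

The mixed partial ∂²J/∂x∂y is 0, so the Hessian at any point is diag(J_xx, J_yy) = diag(-12(3x^2 + 10x + 2), 8(-3y^2 - 6y + 16)).
At (-2, 4): H = diag(72, -448).
The eigenvalues have opposite signs, so H is indefinite: a saddle point.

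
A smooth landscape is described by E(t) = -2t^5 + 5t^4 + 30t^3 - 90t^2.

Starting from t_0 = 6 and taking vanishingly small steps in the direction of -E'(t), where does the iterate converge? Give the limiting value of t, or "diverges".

E'(t) = -10t(t - 3)(t - 2)(t + 3), so E'(6) = -6480.
Gradient descent moves in the -E' direction, i.e. t is increasing.
There is no critical point above t=6, and E' keeps the same sign, so the iterate runs off to +∞.

diverges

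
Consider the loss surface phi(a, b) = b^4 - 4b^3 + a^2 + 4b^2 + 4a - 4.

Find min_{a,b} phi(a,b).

-8

phi(a,b) separates as P(a) + Q(b) − 4, so its minimum is min P + min Q − 4.
P'(a) = 2a + 4 vanishes at a ∈ {-2}; Q'(b) = 4b(b - 2)(b - 1) vanishes at b ∈ {0, 1, 2}.
Local minima of P (where P''>0): P(-2)=-4. Local minima of Q: Q(0)=0, Q(2)=0.
So the global minimum of phi is P(-2) + Q(0) − 4 = -4 + 0 − 4 = -8, attained at (-2, 0).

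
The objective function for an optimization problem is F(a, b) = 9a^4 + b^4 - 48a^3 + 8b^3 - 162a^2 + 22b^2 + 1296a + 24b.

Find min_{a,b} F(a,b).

F(a,b) separates as P(a) + Q(b), so its minimum is min P + min Q.
P'(a) = 36(a - 4)(a - 3)(a + 3) vanishes at a ∈ {-3, 3, 4}; Q'(b) = 4(b + 1)(b + 2)(b + 3) vanishes at b ∈ {-3, -2, -1}.
Local minima of P (where P''>0): P(-3)=-3321, P(4)=1824. Local minima of Q: Q(-3)=-9, Q(-1)=-9.
So the global minimum of F is P(-3) + Q(-3) = -3321 − 9 = -3330, attained at (-3, -3).

-3330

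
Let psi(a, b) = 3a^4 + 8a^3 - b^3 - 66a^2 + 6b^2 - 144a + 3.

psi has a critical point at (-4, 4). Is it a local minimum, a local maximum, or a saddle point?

saddle point

The mixed partial ∂²psi/∂a∂b is 0, so the Hessian at any point is diag(psi_aa, psi_bb) = diag(12(3a^2 + 4a - 11), 6(-b + 2)).
At (-4, 4): H = diag(252, -12).
The eigenvalues have opposite signs, so H is indefinite: a saddle point.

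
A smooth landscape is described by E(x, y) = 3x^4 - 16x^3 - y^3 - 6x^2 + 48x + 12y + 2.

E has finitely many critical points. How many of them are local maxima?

E separates as a function of x plus a function of y, so ∇E=0 decouples.
∂E/∂x = 12(x - 4)(x - 1)(x + 1) = 0 at x ∈ {-1, 1, 4}; ∂E/∂y = -3(y - 2)(y + 2) = 0 at y ∈ {-2, 2}.
The Hessian is diagonal: diag(E_xx, E_yy). Second derivatives: E_xx(-1)=120, E_xx(1)=-72, E_xx(4)=180; E_yy(-2)=12, E_yy(2)=-12.
Local maxima occur where both diagonal entries negative: (1, 2). Count: 1.

1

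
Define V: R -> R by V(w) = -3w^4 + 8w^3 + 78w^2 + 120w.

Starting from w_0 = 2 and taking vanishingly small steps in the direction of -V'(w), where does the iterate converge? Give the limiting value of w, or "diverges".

V'(w) = -12(w - 5)(w + 1)(w + 2), so V'(2) = 432.
Gradient descent moves in the -V' direction, i.e. w is decreasing.
The nearest critical point in that direction is w = -1, where V'' = 72 > 0 (a local minimum). The iterate converges there.

-1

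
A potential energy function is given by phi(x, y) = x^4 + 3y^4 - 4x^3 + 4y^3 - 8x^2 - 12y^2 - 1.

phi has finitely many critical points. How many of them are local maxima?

1

phi separates as a function of x plus a function of y, so ∇phi=0 decouples.
∂phi/∂x = 4x(x - 4)(x + 1) = 0 at x ∈ {-1, 0, 4}; ∂phi/∂y = 12y(y - 1)(y + 2) = 0 at y ∈ {-2, 0, 1}.
The Hessian is diagonal: diag(phi_xx, phi_yy). Second derivatives: phi_xx(-1)=20, phi_xx(0)=-16, phi_xx(4)=80; phi_yy(-2)=72, phi_yy(0)=-24, phi_yy(1)=36.
Local maxima occur where both diagonal entries negative: (0, 0). Count: 1.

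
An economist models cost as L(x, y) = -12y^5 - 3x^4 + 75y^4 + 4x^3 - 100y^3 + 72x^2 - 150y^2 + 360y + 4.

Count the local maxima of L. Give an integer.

L separates as a function of x plus a function of y, so ∇L=0 decouples.
∂L/∂x = -12x(x - 4)(x + 3) = 0 at x ∈ {-3, 0, 4}; ∂L/∂y = -60(y - 3)(y - 2)(y - 1)(y + 1) = 0 at y ∈ {-1, 1, 2, 3}.
The Hessian is diagonal: diag(L_xx, L_yy). Second derivatives: L_xx(-3)=-252, L_xx(0)=144, L_xx(4)=-336; L_yy(-1)=1440, L_yy(1)=-240, L_yy(2)=180, L_yy(3)=-480.
Local maxima occur where both diagonal entries negative: (-3, 1), (-3, 3), (4, 1), (4, 3). Count: 4.

4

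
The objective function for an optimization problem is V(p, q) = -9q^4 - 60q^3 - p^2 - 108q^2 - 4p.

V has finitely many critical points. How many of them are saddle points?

V separates as a function of p plus a function of q, so ∇V=0 decouples.
∂V/∂p = -2(p + 2) = 0 at p ∈ {-2}; ∂V/∂q = -36q(q + 2)(q + 3) = 0 at q ∈ {-3, -2, 0}.
The Hessian is diagonal: diag(V_pp, V_qq). Second derivatives: V_pp(-2)=-2; V_qq(-3)=-108, V_qq(-2)=72, V_qq(0)=-216.
Saddle points occur where the two diagonal entries have opposite signs: (-2, -2). Count: 1.

1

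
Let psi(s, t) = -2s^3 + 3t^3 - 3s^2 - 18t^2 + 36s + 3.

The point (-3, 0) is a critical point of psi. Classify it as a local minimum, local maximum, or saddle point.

saddle point

The mixed partial ∂²psi/∂s∂t is 0, so the Hessian at any point is diag(psi_ss, psi_tt) = diag(-6(2s + 1), 18(t - 2)).
At (-3, 0): H = diag(30, -36).
The eigenvalues have opposite signs, so H is indefinite: a saddle point.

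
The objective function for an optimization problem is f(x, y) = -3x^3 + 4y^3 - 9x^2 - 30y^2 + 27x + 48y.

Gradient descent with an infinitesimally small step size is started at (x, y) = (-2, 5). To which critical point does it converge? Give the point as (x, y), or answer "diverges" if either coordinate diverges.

(-3, 4)

f is separable, so gradient descent decouples: x follows -∂f/∂x, y follows -∂f/∂y.
∂f/∂x = -9(x - 1)(x + 3); at x=-2 this is 27, so x decreases.
∂f/∂y = 12(y - 4)(y - 1); at y=5 this is 48, so y decreases.
x converges to its nearest critical value -3 (a local min of the x-part); y converges to 4. The iterate converges to (-3, 4).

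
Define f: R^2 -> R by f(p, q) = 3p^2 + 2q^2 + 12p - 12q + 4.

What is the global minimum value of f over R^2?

-26

f(p,q) separates as A(p) + B(q) + 4, so its minimum is min A + min B + 4.
A'(p) = 6p + 12 vanishes at p ∈ {-2}; B'(q) = 4q - 12 vanishes at q ∈ {3}.
Local minima of A (where A''>0): A(-2)=-12. Local minima of B: B(3)=-18.
So the global minimum of f is A(-2) + B(3) + 4 = -12 − 18 + 4 = -26, attained at (-2, 3).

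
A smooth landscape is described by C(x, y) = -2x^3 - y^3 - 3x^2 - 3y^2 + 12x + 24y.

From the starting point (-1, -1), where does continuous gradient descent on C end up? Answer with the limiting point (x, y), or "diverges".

C is separable, so gradient descent decouples: x follows -∂C/∂x, y follows -∂C/∂y.
∂C/∂x = -6(x - 1)(x + 2); at x=-1 this is 12, so x decreases.
∂C/∂y = -3(y - 2)(y + 4); at y=-1 this is 27, so y decreases.
x converges to its nearest critical value -2 (a local min of the x-part); y converges to -4. The iterate converges to (-2, -4).

(-2, -4)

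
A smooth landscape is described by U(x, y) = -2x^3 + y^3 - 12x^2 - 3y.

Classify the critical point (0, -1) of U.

The mixed partial ∂²U/∂x∂y is 0, so the Hessian at any point is diag(U_xx, U_yy) = diag(-12(x + 2), 6y).
At (0, -1): H = diag(-24, -6).
Both eigenvalues are negative, so H is negative definite: a local maximum.

local maximum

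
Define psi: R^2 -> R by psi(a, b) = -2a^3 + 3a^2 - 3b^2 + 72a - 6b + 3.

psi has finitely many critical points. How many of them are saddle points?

psi separates as a function of a plus a function of b, so ∇psi=0 decouples.
∂psi/∂a = -6(a - 4)(a + 3) = 0 at a ∈ {-3, 4}; ∂psi/∂b = -6(b + 1) = 0 at b ∈ {-1}.
The Hessian is diagonal: diag(psi_aa, psi_bb). Second derivatives: psi_aa(-3)=42, psi_aa(4)=-42; psi_bb(-1)=-6.
Saddle points occur where the two diagonal entries have opposite signs: (-3, -1). Count: 1.

1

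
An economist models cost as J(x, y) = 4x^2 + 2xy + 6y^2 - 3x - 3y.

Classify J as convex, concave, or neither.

convex

J is quadratic, so its Hessian is the constant matrix H = [[8, 2], [2, 12]].
det(H) = 92, tr(H) = 20.
det(H) > 0 and tr(H) > 0, so H is positive definite everywhere: convex.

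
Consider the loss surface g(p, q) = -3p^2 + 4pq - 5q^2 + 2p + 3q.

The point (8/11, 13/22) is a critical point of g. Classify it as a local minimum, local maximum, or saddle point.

The Hessian of g is constant: H = [[-6, 4], [4, -10]].
det(H) = (-6)·(-10) − 4² = 44.
det(H) > 0 and tr(H) = -16 < 0, so H is negative definite and the point is a local maximum.

local maximum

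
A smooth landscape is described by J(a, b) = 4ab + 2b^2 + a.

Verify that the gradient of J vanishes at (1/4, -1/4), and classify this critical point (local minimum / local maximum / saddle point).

∇J = (4b + 1, 4a + 4b); substituting (1/4, -1/4) gives ∇J = (0, 0), so (1/4, -1/4) is indeed a critical point.
The Hessian of J is constant: H = [[0, 4], [4, 4]].
det(H) = 0·4 − 4² = -16.
Since det(H) < 0, H is indefinite and the critical point is a saddle point.

saddle point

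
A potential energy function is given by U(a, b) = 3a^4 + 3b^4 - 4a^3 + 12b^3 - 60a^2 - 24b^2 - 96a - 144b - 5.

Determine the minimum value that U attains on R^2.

U(a,b) separates as P(a) + Q(b) − 5, so its minimum is min P + min Q − 5.
P'(a) = 12(a - 4)(a + 1)(a + 2) vanishes at a ∈ {-2, -1, 4}; Q'(b) = 12(b - 2)(b + 2)(b + 3) vanishes at b ∈ {-3, -2, 2}.
Local minima of P (where P''>0): P(-2)=32, P(4)=-832. Local minima of Q: Q(-3)=135, Q(2)=-240.
So the global minimum of U is P(4) + Q(2) − 5 = -832 − 240 − 5 = -1077, attained at (4, 2).

-1077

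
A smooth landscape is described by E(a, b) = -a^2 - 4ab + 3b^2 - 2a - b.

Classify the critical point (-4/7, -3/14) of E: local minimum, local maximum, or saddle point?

saddle point

The Hessian of E is constant: H = [[-2, -4], [-4, 6]].
det(H) = (-2)·6 − (-4)² = -28.
Since det(H) < 0, H is indefinite and the critical point is a saddle point.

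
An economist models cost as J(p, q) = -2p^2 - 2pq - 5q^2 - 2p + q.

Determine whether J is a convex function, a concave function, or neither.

J is quadratic, so its Hessian is the constant matrix H = [[-4, -2], [-2, -10]].
det(H) = 36, tr(H) = -14.
det(H) > 0 and tr(H) < 0, so H is negative definite everywhere: concave.

concave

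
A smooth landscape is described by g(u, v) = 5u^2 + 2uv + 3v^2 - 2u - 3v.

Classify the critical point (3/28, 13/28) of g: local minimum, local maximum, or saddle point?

The Hessian of g is constant: H = [[10, 2], [2, 6]].
det(H) = 10·6 − 2² = 56.
det(H) > 0 and tr(H) = 16 > 0, so H is positive definite and the point is a local minimum.

local minimum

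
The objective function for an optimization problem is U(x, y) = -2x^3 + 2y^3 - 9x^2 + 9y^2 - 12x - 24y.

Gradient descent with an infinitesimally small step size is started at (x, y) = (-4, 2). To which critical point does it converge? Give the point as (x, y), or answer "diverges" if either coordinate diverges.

U is separable, so gradient descent decouples: x follows -∂U/∂x, y follows -∂U/∂y.
∂U/∂x = -6(x + 1)(x + 2); at x=-4 this is -36, so x increases.
∂U/∂y = 6(y - 1)(y + 4); at y=2 this is 36, so y decreases.
x converges to its nearest critical value -2 (a local min of the x-part); y converges to 1. The iterate converges to (-2, 1).

(-2, 1)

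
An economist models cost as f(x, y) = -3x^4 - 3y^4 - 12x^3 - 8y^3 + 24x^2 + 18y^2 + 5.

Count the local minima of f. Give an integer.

f separates as a function of x plus a function of y, so ∇f=0 decouples.
∂f/∂x = -12x(x - 1)(x + 4) = 0 at x ∈ {-4, 0, 1}; ∂f/∂y = -12y(y - 1)(y + 3) = 0 at y ∈ {-3, 0, 1}.
The Hessian is diagonal: diag(f_xx, f_yy). Second derivatives: f_xx(-4)=-240, f_xx(0)=48, f_xx(1)=-60; f_yy(-3)=-144, f_yy(0)=36, f_yy(1)=-48.
Local minima occur where both diagonal entries positive: (0, 0). Count: 1.

1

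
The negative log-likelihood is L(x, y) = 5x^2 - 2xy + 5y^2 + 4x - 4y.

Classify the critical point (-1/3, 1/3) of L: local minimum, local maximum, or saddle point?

The Hessian of L is constant: H = [[10, -2], [-2, 10]].
det(H) = 10·10 − (-2)² = 96.
det(H) > 0 and tr(H) = 20 > 0, so H is positive definite and the point is a local minimum.

local minimum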